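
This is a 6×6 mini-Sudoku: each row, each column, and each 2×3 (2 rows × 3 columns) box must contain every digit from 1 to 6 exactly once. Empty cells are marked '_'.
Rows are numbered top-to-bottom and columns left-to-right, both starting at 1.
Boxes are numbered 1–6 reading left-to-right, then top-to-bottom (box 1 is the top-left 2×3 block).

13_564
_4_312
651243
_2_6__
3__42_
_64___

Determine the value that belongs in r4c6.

Cell r4c6 itself could take any of {1, 5} by direct elimination.
Consider where 1 can go in row 4.
r4c1 is out (column 1 already has a 1).
r4c3 is out (column 3 already has a 1).
r4c5 is out (column 5 already has a 1).
So the only cell in row 4 that can hold 1 is r4c6.
Therefore r4c6 = 1.

1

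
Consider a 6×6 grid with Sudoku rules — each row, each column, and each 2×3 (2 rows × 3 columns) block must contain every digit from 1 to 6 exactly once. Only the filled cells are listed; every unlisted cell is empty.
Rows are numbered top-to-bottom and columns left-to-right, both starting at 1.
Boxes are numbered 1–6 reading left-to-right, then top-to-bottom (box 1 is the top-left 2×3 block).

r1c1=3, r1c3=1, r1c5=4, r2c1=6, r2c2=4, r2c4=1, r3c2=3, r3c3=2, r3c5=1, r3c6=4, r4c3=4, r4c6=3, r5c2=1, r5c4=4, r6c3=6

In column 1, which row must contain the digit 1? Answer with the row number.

Consider where 1 can go in column 1.
r3c1 is out (row 3 already has a 1).
r5c1 is out (row 5 already has a 1).
r6c1 is out (box 5 already has a 1).
So the only cell in column 1 that can hold 1 is r4c1.
That is row 4.

4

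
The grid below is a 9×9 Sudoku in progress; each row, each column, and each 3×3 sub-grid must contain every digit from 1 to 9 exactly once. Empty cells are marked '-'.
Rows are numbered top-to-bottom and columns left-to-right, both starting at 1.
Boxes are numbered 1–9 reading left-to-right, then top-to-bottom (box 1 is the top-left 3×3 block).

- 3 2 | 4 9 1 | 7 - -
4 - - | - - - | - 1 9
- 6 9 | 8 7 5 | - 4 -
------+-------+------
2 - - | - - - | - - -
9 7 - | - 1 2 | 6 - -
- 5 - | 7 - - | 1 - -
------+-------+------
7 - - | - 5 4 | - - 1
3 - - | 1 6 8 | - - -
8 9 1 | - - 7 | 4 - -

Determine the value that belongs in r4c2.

1

Cell r4c2 itself could take any of {1, 4, 8} by direct elimination.
Consider where 1 can go in row 4.
r4c3 is out (column 3 already has a 1). r4c4 is out (column 4 already has a 1). r4c5 is out (column 5 already has a 1). r4c6 is out (column 6 already has a 1). The remaining empty cells in row 4 are similarly blocked.
So the only cell in row 4 that can hold 1 is r4c2.
Therefore r4c2 = 1.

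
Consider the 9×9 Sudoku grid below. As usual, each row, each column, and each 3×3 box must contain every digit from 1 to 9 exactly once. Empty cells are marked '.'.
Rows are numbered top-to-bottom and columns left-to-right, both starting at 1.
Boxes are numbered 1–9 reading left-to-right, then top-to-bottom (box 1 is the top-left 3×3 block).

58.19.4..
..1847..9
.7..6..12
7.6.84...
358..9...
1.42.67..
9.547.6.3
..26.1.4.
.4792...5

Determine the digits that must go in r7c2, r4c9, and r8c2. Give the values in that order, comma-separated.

1,1,3

For r7c2:
  Row 7 already contains {3, 4, 5, 6, 7, 9}.
  Column 2 already contains {4, 5, 7, 8}.
  Its 3×3 block (box 7) already contains {2, 4, 5, 7, 9}.
  The only value from 1–9 not eliminated is 1, so r7c2 = 1.
For r4c9:
  Row 4 already contains {4, 6, 7, 8}.
  Column 9 already contains {2, 3, 5, 9}.
  Its 3×3 block (box 6) already contains {7}.
  The only value from 1–9 not eliminated is 1, so r4c9 = 1.
For r8c2:
  Row 8 already contains {1, 2, 4, 6}.
  Column 2 already contains {4, 5, 7, 8}.
  Its 3×3 block (box 7) already contains {2, 4, 5, 7, 9}.
  The only value from 1–9 not eliminated is 3, so r8c2 = 3.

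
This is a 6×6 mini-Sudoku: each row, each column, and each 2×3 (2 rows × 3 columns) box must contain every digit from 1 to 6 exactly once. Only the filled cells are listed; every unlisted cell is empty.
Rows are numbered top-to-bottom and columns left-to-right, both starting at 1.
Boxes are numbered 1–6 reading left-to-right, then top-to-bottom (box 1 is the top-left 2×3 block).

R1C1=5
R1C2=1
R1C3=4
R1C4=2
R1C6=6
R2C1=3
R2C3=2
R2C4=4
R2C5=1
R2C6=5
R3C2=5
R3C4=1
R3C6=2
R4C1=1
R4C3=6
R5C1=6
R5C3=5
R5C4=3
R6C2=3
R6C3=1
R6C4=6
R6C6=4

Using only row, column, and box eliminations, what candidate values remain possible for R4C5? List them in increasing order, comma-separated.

3,4,5

Row 4 already contains {1, 6}.
Column 5 already contains {1}.
Its 2×3 block (box 4) already contains {1, 2}.
Removing those from 1–6 leaves {3, 4, 5} as the candidates for R4C5.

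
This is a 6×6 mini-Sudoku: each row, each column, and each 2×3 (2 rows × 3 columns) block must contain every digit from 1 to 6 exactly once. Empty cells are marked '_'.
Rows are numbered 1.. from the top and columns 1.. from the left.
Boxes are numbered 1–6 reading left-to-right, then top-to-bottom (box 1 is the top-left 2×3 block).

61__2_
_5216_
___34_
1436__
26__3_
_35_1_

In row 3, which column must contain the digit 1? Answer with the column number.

6

Consider where 1 can go in row 3.
row 3, column 1 is out (column 1 already has a 1).
row 3, column 2 is out (column 2 already has a 1).
row 3, column 3 is out (box 3 already has a 1).
So the only cell in row 3 that can hold 1 is row 3, column 6.
That is column 6.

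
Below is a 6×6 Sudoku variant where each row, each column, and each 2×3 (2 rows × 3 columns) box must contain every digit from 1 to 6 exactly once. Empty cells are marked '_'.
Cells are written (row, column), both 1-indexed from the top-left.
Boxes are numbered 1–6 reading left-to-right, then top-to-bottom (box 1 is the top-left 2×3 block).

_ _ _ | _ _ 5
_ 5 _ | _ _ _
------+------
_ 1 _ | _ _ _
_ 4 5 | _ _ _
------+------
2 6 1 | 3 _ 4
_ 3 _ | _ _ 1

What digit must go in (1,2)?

Row 1 already contains {5}.
Column 2 already contains {1, 3, 4, 5, 6}.
Its 2×3 block (box 1) already contains {5}.
The only value from 1–6 not eliminated is 2, so (1,2) = 2.

2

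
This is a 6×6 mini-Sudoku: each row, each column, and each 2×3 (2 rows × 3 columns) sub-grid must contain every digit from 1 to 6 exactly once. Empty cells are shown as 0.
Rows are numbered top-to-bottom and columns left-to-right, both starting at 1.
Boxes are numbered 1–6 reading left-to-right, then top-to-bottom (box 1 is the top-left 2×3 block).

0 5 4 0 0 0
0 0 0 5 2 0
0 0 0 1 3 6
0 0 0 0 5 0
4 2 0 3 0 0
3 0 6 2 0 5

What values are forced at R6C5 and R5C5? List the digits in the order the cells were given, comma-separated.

For R6C5:
  Consider where 4 can go in row 6.
  R6C2 is out (box 5 already has a 4).
  So the only cell in row 6 that can hold 4 is R6C5.
  So R6C5 = 4.
For R5C5:
  Consider where 6 can go in box 6.
  R5C6 is out (column 6 already has a 6).
  R6C5 is out (row 6 already has a 6).
  So the only cell in box 6 that can hold 6 is R5C5.
  So R5C5 = 6.

4,6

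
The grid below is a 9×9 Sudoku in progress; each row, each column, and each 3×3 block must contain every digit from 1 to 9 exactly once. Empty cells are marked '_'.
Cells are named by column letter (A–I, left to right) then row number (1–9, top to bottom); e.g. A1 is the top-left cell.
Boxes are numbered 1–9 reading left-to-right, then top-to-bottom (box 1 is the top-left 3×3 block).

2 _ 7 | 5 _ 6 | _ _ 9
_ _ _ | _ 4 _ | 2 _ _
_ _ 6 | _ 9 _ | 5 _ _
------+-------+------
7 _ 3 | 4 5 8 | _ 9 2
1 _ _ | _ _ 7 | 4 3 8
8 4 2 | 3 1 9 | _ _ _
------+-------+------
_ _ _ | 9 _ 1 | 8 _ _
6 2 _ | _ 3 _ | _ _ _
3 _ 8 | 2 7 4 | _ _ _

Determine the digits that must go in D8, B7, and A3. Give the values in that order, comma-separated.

8,7,4

For D8:
  Row 8 already contains {2, 3, 6}.
  Column D already contains {2, 3, 4, 5, 9}.
  Its 3×3 block (box 8) already contains {1, 2, 3, 4, 7, 9}.
  The only value from 1–9 not eliminated is 8, so D8 = 8.
For B7:
  Consider where 7 can go in column B.
  B1 is out (row 1 already has a 7). B2 is out (box 1 already has a 7). B3 is out (box 1 already has a 7). B4 is out (row 4 already has a 7). The remaining empty cells in column B are similarly blocked.
  So the only cell in column B that can hold 7 is B7.
  So B7 = 7.
For A3:
  Row 3 already contains {5, 6, 9}.
  Column A already contains {1, 2, 3, 6, 7, 8}.
  Its 3×3 block (box 1) already contains {2, 6, 7}.
  The only value from 1–9 not eliminated is 4, so A3 = 4.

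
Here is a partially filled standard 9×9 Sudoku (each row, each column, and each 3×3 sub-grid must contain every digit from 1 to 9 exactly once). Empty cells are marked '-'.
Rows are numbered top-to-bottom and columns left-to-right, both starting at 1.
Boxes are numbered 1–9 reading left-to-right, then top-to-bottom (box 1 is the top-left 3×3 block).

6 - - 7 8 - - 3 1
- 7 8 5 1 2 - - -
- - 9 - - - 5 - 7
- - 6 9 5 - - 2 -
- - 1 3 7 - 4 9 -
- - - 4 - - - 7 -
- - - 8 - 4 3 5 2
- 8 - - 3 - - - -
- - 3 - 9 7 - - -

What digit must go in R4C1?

Cell R4C1 itself could take any of {3, 4, 7, 8} by direct elimination.
Consider where 7 can go in box 4.
R4C2 is out (column 2 already has a 7). R5C1 is out (row 5 already has a 7). R5C2 is out (row 5 already has a 7). R6C1 is out (row 6 already has a 7). The remaining empty cells in box 4 are similarly blocked.
So the only cell in box 4 that can hold 7 is R4C1.
Therefore R4C1 = 7.

7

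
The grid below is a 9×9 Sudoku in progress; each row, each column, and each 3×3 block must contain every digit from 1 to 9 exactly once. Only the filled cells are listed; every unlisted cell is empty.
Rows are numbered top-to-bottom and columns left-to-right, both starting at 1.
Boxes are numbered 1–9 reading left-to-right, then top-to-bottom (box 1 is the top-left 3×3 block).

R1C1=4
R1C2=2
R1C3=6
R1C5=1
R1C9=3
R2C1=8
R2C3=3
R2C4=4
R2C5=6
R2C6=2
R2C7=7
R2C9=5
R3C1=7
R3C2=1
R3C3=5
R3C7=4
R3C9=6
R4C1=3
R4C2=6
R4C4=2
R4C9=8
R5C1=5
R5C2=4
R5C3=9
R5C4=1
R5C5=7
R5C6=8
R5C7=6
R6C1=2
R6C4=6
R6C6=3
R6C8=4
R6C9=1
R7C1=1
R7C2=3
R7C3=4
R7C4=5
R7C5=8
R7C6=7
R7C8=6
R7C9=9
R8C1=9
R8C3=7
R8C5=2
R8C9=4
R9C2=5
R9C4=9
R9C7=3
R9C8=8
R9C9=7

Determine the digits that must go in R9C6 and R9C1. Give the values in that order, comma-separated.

For R9C6:
  Consider where 1 can go in row 9.
  R9C1 is out (column 1 already has a 1).
  R9C3 is out (box 7 already has a 1).
  R9C5 is out (column 5 already has a 1).
  So the only cell in row 9 that can hold 1 is R9C6.
  So R9C6 = 1.
For R9C1:
  Row 9 already contains {3, 5, 7, 8, 9}.
  Column 1 already contains {1, 2, 3, 4, 5, 7, 8, 9}.
  Its 3×3 block (box 7) already contains {1, 3, 4, 5, 7, 9}.
  The only value from 1–9 not eliminated is 6, so R9C1 = 6.

1,6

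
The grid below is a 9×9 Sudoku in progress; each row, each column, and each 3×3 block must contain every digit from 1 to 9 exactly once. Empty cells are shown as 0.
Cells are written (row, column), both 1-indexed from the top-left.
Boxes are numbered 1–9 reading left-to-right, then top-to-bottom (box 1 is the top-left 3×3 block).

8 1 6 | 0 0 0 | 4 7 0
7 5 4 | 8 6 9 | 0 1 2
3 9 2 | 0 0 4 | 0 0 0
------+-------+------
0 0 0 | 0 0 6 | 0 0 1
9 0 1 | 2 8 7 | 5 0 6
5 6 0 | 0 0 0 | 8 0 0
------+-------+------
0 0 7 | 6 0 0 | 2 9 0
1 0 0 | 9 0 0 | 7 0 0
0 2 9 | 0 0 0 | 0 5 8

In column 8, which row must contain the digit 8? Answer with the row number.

Consider where 8 can go in column 8.
(4,8) is out (box 6 already has a 8).
(5,8) is out (row 5 already has a 8).
(6,8) is out (row 6 already has a 8).
(8,8) is out (box 9 already has a 8).
So the only cell in column 8 that can hold 8 is (3,8).
That is row 3.

3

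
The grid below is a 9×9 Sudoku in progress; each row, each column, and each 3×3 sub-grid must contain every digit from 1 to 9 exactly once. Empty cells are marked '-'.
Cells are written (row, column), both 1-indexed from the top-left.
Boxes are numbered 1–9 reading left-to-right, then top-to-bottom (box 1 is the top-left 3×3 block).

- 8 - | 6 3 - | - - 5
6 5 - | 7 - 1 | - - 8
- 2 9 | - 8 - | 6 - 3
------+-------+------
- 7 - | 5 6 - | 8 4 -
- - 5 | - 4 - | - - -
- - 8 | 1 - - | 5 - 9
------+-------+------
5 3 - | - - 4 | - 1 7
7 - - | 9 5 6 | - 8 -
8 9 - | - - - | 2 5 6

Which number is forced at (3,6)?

Row 3 already contains {2, 3, 6, 8, 9}.
Column 6 already contains {1, 4, 6}.
Its 3×3 block (box 2) already contains {1, 3, 6, 7, 8}.
The only value from 1–9 not eliminated is 5, so (3,6) = 5.

5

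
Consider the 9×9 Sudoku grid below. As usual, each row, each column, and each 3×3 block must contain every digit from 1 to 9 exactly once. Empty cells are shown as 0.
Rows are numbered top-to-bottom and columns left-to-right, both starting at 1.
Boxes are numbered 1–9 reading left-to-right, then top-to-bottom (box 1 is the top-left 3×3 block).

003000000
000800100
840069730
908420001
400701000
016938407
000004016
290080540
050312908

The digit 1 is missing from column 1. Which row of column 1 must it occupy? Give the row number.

Consider where 1 can go in column 1.
R2C1 is out (row 2 already has a 1).
R6C1 is out (row 6 already has a 1).
R7C1 is out (row 7 already has a 1).
R9C1 is out (row 9 already has a 1).
So the only cell in column 1 that can hold 1 is R1C1.
That is row 1.

1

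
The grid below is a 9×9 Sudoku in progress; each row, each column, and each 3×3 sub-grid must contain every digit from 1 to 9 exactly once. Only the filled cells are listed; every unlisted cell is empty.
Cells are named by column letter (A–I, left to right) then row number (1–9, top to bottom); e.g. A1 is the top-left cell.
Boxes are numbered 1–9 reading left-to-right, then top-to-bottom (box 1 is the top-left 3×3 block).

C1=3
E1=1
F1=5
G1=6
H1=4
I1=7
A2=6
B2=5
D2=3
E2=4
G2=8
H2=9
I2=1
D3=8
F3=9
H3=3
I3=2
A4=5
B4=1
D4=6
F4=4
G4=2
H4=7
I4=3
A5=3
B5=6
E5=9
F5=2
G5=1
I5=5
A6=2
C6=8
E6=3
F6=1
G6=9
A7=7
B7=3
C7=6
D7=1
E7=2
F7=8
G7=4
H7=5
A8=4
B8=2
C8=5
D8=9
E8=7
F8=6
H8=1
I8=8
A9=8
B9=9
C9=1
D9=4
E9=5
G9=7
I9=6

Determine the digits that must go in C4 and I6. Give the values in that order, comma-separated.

For C4:
  Row 4 already contains {1, 2, 3, 4, 5, 6, 7}.
  Column C already contains {1, 3, 5, 6, 8}.
  Its 3×3 block (box 4) already contains {1, 2, 3, 5, 6, 8}.
  The only value from 1–9 not eliminated is 9, so C4 = 9.
For I6:
  Row 6 already contains {1, 2, 3, 8, 9}.
  Column I already contains {1, 2, 3, 5, 6, 7, 8}.
  Its 3×3 block (box 6) already contains {1, 2, 3, 5, 7, 9}.
  The only value from 1–9 not eliminated is 4, so I6 = 4.

9,4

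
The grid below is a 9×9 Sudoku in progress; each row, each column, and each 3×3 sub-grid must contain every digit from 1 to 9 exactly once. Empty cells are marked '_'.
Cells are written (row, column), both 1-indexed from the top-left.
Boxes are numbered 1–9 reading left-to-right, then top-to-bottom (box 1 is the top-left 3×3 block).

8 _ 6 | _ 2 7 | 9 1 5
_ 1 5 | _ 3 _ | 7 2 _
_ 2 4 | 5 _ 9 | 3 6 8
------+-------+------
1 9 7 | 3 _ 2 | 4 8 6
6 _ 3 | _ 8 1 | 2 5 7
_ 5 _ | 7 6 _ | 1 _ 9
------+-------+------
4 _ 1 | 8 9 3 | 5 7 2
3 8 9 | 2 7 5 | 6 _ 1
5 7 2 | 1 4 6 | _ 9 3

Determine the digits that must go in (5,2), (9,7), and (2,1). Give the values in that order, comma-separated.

For (5,2):
  Row 5 already contains {1, 2, 3, 5, 6, 7, 8}.
  Column 2 already contains {1, 2, 5, 7, 8, 9}.
  Its 3×3 block (box 4) already contains {1, 3, 5, 6, 7, 9}.
  The only value from 1–9 not eliminated is 4, so (5,2) = 4.
For (9,7):
  Row 9 already contains {1, 2, 3, 4, 5, 6, 7, 9}.
  Column 7 already contains {1, 2, 3, 4, 5, 6, 7, 9}.
  Its 3×3 block (box 9) already contains {1, 2, 3, 5, 6, 7, 9}.
  The only value from 1–9 not eliminated is 8, so (9,7) = 8.
For (2,1):
  Row 2 already contains {1, 2, 3, 5, 7}.
  Column 1 already contains {1, 3, 4, 5, 6, 8}.
  Its 3×3 block (box 1) already contains {1, 2, 4, 5, 6, 8}.
  The only value from 1–9 not eliminated is 9, so (2,1) = 9.

4,8,9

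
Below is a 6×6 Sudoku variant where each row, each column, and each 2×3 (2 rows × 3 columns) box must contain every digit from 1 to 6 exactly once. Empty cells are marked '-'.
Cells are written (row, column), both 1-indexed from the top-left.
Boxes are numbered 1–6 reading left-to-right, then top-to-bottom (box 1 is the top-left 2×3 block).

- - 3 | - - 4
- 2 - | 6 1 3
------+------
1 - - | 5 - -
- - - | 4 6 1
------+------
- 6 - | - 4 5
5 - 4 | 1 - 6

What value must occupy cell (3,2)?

4

Cell (3,2) itself could take any of {3, 4} by direct elimination.
Consider where 4 can go in row 3.
(3,3) is out (column 3 already has a 4).
(3,5) is out (column 5 already has a 4).
(3,6) is out (column 6 already has a 4).
So the only cell in row 3 that can hold 4 is (3,2).
Therefore (3,2) = 4.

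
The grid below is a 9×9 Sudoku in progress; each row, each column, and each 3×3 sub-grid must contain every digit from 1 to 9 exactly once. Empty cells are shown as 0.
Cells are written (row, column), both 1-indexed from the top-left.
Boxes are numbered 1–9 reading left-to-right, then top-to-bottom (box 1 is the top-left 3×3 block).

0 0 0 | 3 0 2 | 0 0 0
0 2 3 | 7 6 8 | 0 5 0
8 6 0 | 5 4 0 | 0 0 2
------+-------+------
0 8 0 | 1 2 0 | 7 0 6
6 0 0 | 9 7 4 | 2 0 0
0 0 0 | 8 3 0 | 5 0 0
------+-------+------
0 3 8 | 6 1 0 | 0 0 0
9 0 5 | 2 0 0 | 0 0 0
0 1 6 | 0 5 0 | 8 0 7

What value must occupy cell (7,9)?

5

Cell (7,9) itself could take any of {4, 5, 9} by direct elimination.
Consider where 5 can go in row 7.
(7,1) is out (box 7 already has a 5).
(7,6) is out (box 8 already has a 5).
(7,7) is out (column 7 already has a 5).
(7,8) is out (column 8 already has a 5).
So the only cell in row 7 that can hold 5 is (7,9).
Therefore (7,9) = 5.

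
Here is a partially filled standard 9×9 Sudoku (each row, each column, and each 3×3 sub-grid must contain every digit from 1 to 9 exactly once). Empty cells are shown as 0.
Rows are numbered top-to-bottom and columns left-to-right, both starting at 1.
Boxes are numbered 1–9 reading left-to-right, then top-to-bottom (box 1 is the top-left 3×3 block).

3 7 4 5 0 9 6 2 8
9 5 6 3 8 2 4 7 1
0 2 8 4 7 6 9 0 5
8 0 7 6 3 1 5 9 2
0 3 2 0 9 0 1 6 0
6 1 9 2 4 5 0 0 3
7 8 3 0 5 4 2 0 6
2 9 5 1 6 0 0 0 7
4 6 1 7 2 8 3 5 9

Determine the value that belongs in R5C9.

Row 5 already contains {1, 2, 3, 6, 9}.
Column 9 already contains {1, 2, 3, 5, 6, 7, 8, 9}.
Its 3×3 block (box 6) already contains {1, 2, 3, 5, 6, 9}.
The only value from 1–9 not eliminated is 4, so R5C9 = 4.

4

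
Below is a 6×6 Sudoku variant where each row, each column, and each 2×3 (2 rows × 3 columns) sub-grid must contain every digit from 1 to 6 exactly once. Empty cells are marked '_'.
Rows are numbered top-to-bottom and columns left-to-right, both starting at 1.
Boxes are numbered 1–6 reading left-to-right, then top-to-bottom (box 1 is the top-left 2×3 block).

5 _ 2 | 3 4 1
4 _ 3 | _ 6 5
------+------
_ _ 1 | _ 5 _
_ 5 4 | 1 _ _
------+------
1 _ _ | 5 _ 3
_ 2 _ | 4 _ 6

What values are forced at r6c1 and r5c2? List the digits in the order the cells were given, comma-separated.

For r6c1:
  Row 6 already contains {2, 4, 6}.
  Column 1 already contains {1, 4, 5}.
  Its 2×3 block (box 5) already contains {1, 2}.
  The only value from 1–6 not eliminated is 3, so r6c1 = 3.
For r5c2:
  Consider where 4 can go in row 5.
  r5c3 is out (column 3 already has a 4).
  r5c5 is out (column 5 already has a 4).
  So the only cell in row 5 that can hold 4 is r5c2.
  So r5c2 = 4.

3,4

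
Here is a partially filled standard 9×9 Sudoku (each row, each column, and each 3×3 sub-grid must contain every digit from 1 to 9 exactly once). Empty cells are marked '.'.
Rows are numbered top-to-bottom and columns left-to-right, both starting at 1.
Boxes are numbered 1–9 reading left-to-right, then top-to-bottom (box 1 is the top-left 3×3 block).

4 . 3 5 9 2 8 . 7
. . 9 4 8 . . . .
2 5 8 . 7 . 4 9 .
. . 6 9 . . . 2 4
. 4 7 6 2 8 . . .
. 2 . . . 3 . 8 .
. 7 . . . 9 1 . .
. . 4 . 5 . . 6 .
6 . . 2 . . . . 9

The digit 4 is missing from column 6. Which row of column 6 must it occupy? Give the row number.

Consider where 4 can go in column 6.
R2C6 is out (row 2 already has a 4).
R3C6 is out (row 3 already has a 4).
R4C6 is out (row 4 already has a 4).
R8C6 is out (row 8 already has a 4).
So the only cell in column 6 that can hold 4 is R9C6.
That is row 9.

9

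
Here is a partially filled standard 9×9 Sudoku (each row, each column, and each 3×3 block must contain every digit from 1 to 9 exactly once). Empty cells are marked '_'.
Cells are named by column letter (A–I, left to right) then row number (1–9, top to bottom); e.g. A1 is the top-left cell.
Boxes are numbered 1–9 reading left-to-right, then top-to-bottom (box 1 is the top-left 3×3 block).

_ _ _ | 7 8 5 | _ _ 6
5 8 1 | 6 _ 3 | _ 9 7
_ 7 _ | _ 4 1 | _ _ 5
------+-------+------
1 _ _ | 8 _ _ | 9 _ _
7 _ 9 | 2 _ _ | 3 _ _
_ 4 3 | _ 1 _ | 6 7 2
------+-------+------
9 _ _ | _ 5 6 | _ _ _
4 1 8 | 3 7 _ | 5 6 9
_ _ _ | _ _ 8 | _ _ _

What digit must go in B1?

Cell B1 itself could take any of {2, 3, 9} by direct elimination.
Consider where 9 can go in box 1.
A1 is out (column A already has a 9).
C1 is out (column C already has a 9).
A3 is out (column A already has a 9).
C3 is out (column C already has a 9).
So the only cell in box 1 that can hold 9 is B1.
Therefore B1 = 9.

9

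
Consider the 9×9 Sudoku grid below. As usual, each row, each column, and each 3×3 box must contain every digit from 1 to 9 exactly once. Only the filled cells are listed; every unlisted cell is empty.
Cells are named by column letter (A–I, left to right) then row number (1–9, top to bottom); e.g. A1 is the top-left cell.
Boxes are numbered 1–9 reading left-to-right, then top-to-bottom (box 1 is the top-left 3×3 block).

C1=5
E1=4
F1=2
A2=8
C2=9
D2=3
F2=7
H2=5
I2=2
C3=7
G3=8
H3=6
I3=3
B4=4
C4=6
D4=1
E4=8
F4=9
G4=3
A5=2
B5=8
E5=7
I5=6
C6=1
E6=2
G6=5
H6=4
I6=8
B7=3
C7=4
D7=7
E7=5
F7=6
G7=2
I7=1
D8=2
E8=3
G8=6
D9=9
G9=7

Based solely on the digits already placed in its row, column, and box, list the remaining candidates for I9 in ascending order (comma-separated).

Row 9 already contains {7, 9}.
Column I already contains {1, 2, 3, 6, 8}.
Its 3×3 block (box 9) already contains {1, 2, 6, 7}.
Removing those from 1–9 leaves {4, 5} as the candidates for I9.

4,5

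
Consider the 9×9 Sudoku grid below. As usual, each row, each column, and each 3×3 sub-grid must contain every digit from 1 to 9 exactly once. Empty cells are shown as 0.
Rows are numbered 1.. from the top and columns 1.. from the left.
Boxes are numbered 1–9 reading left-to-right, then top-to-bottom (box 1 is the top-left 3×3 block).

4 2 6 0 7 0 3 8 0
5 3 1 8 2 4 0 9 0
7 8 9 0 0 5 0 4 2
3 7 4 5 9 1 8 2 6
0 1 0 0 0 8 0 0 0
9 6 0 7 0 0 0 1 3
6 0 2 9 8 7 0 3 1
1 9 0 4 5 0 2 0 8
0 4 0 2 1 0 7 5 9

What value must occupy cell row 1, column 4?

1

Row 1 already contains {2, 3, 4, 6, 7, 8}.
Column 4 already contains {2, 4, 5, 7, 8, 9}.
Its 3×3 block (box 2) already contains {2, 4, 5, 7, 8}.
The only value from 1–9 not eliminated is 1, so row 1, column 4 = 1.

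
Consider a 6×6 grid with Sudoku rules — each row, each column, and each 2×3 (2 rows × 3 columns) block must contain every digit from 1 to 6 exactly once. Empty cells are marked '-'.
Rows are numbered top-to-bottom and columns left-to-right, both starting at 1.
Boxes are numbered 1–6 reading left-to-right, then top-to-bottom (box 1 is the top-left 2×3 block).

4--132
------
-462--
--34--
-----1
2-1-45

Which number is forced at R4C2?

2

Cell R4C2 itself could take any of {1, 2, 5} by direct elimination.
Consider where 2 can go in box 3.
R3C1 is out (row 3 already has a 2).
R4C1 is out (column 1 already has a 2).
So the only cell in box 3 that can hold 2 is R4C2.
Therefore R4C2 = 2.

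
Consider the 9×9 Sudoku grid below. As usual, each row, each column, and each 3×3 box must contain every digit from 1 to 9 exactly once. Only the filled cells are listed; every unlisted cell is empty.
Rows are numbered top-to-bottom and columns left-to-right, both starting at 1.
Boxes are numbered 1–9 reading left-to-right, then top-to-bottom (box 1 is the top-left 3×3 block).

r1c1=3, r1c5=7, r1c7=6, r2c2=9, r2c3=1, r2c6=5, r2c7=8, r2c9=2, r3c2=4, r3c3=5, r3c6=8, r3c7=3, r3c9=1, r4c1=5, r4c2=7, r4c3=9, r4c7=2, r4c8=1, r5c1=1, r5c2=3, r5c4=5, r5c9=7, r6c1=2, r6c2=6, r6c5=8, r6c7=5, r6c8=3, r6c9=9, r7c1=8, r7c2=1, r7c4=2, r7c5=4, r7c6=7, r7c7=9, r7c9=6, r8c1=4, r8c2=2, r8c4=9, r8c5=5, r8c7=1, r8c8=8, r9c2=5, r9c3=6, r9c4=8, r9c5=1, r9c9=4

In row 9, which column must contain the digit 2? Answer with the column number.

8

Consider where 2 can go in row 9.
r9c1 is out (column 1 already has a 2).
r9c6 is out (box 8 already has a 2).
r9c7 is out (column 7 already has a 2).
So the only cell in row 9 that can hold 2 is r9c8.
That is column 8.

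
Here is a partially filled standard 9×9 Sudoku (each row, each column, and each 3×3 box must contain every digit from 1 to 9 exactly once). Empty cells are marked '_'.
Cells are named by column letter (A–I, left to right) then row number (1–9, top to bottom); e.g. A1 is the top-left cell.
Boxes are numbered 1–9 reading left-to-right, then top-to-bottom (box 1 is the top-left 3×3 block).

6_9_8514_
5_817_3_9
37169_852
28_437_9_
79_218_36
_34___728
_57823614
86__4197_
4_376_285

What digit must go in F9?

9

Row 9 already contains {2, 3, 4, 5, 6, 7, 8}.
Column F already contains {1, 3, 5, 7, 8}.
Its 3×3 block (box 8) already contains {1, 2, 3, 4, 6, 7, 8}.
The only value from 1–9 not eliminated is 9, so F9 = 9.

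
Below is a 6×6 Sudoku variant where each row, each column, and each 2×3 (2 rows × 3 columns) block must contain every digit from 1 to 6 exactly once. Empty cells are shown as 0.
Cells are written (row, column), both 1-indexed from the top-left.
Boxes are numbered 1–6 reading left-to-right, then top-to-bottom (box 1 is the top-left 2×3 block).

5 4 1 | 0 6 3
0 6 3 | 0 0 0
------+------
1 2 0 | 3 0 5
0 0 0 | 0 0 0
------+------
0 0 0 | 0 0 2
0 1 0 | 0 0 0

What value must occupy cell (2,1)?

2

Row 2 already contains {3, 6}.
Column 1 already contains {1, 5}.
Its 2×3 block (box 1) already contains {1, 3, 4, 5, 6}.
The only value from 1–6 not eliminated is 2, so (2,1) = 2.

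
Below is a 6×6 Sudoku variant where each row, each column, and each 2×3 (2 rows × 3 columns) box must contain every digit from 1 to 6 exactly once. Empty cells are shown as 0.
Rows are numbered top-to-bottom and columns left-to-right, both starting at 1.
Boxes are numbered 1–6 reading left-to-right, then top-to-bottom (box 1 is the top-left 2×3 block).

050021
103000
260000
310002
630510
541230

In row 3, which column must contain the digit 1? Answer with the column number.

Consider where 1 can go in row 3.
r3c3 is out (column 3 already has a 1).
r3c5 is out (column 5 already has a 1).
r3c6 is out (column 6 already has a 1).
So the only cell in row 3 that can hold 1 is r3c4.
That is column 4.

4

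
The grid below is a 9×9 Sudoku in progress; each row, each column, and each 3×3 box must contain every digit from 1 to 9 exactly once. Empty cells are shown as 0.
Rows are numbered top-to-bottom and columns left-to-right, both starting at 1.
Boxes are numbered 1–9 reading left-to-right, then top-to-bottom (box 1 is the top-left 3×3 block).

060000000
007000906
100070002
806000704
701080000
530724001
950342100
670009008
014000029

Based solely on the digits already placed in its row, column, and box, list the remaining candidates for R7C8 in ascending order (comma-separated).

6,7

Row 7 already contains {1, 2, 3, 4, 5, 9}.
Column 8 already contains {2}.
Its 3×3 block (box 9) already contains {1, 2, 8, 9}.
Removing those from 1–9 leaves {6, 7} as the candidates for R7C8.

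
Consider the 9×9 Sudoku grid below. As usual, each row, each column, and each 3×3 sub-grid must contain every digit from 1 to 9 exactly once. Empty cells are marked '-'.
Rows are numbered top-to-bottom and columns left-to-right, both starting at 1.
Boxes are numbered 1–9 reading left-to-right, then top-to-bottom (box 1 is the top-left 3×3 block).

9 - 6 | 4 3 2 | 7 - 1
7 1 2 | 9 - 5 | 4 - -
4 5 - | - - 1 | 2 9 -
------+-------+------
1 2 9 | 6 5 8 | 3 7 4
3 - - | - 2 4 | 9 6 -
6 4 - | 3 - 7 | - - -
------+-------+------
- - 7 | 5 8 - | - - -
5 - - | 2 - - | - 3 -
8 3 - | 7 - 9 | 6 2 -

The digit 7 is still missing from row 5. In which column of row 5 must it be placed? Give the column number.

Consider where 7 can go in row 5.
R5C3 is out (column 3 already has a 7).
R5C4 is out (column 4 already has a 7).
R5C9 is out (box 6 already has a 7).
So the only cell in row 5 that can hold 7 is R5C2.
That is column 2.

2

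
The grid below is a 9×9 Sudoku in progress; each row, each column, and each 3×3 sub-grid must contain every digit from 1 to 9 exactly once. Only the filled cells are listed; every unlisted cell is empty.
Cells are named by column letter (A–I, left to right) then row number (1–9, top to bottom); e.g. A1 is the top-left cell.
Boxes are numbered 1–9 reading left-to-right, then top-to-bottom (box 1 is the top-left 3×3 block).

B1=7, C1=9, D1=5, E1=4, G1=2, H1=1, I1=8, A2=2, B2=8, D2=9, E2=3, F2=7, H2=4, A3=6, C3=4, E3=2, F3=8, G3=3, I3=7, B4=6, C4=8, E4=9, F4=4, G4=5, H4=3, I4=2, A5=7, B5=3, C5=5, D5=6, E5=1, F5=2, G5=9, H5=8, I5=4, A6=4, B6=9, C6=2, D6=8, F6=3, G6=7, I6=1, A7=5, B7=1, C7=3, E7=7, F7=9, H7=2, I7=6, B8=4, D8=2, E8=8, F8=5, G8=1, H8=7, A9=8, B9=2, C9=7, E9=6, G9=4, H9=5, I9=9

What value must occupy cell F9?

Row 9 already contains {2, 4, 5, 6, 7, 8, 9}.
Column F already contains {2, 3, 4, 5, 7, 8, 9}.
Its 3×3 block (box 8) already contains {2, 5, 6, 7, 8, 9}.
The only value from 1–9 not eliminated is 1, so F9 = 1.

1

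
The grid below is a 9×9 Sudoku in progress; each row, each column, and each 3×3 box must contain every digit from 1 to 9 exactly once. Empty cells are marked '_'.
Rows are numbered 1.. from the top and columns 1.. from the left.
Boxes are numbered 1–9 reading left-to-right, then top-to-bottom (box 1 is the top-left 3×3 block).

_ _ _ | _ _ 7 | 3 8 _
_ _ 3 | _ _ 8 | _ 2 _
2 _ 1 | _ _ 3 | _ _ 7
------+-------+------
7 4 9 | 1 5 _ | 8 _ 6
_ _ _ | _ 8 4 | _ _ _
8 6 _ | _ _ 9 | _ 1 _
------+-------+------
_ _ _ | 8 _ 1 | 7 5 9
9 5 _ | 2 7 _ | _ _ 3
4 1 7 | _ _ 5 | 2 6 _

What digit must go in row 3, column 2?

8

Cell row 3, column 2 itself could take any of {8, 9} by direct elimination.
Consider where 8 can go in row 3.
row 3, column 4 is out (column 4 already has a 8).
row 3, column 5 is out (column 5 already has a 8).
row 3, column 7 is out (column 7 already has a 8).
row 3, column 8 is out (column 8 already has a 8).
So the only cell in row 3 that can hold 8 is row 3, column 2.
Therefore row 3, column 2 = 8.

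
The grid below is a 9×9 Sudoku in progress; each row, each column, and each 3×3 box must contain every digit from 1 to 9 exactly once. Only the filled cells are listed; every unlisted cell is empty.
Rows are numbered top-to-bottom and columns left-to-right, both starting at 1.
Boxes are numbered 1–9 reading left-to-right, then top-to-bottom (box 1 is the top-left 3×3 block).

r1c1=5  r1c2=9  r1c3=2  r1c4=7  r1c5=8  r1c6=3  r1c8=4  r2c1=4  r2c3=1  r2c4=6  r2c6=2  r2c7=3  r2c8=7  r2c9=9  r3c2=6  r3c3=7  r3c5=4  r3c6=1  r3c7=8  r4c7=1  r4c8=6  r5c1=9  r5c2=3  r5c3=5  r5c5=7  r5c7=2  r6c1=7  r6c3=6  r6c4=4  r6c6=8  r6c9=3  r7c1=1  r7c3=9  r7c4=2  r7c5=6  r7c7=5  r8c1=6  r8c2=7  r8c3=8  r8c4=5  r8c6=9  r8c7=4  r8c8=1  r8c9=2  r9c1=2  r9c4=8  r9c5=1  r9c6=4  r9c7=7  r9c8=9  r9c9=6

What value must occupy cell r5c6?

6

Row 5 already contains {2, 3, 5, 7, 9}.
Column 6 already contains {1, 2, 3, 4, 8, 9}.
Its 3×3 block (box 5) already contains {4, 7, 8}.
The only value from 1–9 not eliminated is 6, so r5c6 = 6.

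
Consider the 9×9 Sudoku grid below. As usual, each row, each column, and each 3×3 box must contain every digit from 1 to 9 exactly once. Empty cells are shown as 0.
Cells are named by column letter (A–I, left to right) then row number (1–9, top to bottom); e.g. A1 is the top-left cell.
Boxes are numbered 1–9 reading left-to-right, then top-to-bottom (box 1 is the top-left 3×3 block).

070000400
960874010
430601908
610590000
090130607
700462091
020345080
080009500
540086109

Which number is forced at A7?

1

Row 7 already contains {2, 3, 4, 5, 8}.
Column A already contains {4, 5, 6, 7, 9}.
Its 3×3 block (box 7) already contains {2, 4, 5, 8}.
The only value from 1–9 not eliminated is 1, so A7 = 1.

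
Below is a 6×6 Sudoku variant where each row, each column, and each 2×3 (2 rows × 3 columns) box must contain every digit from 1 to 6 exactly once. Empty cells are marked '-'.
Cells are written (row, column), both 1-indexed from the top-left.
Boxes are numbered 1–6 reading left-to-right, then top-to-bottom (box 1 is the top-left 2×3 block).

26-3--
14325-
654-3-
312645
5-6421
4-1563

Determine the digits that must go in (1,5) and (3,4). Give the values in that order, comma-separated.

For (1,5):
  Row 1 already contains {2, 3, 6}.
  Column 5 already contains {2, 3, 4, 5, 6}.
  Its 2×3 block (box 2) already contains {2, 3, 5}.
  The only value from 1–6 not eliminated is 1, so (1,5) = 1.
For (3,4):
  Row 3 already contains {3, 4, 5, 6}.
  Column 4 already contains {2, 3, 4, 5, 6}.
  Its 2×3 block (box 4) already contains {3, 4, 5, 6}.
  The only value from 1–6 not eliminated is 1, so (3,4) = 1.

1,1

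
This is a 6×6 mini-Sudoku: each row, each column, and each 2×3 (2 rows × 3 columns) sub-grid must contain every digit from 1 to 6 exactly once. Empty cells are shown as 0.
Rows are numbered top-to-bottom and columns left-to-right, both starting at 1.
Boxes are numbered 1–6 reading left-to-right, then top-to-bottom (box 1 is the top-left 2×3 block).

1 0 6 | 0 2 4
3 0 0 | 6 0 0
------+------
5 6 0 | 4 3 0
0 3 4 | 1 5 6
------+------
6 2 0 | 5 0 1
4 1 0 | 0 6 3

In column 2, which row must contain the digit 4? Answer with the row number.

Consider where 4 can go in column 2.
r1c2 is out (row 1 already has a 4).
So the only cell in column 2 that can hold 4 is r2c2.
That is row 2.

2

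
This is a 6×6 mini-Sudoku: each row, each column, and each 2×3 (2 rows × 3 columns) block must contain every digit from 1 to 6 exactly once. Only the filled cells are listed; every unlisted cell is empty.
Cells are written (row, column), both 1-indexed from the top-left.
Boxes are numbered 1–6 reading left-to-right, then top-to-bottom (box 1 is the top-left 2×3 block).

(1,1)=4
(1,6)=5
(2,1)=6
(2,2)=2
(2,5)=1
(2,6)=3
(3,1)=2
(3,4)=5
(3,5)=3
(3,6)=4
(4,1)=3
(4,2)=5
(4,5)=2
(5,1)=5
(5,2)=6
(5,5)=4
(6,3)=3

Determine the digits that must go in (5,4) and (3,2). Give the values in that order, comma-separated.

For (5,4):
  Consider where 3 can go in column 4.
  (1,4) is out (box 2 already has a 3).
  (2,4) is out (row 2 already has a 3).
  (4,4) is out (row 4 already has a 3).
  (6,4) is out (row 6 already has a 3).
  So the only cell in column 4 that can hold 3 is (5,4).
  So (5,4) = 3.
For (3,2):
  Row 3 already contains {2, 3, 4, 5}.
  Column 2 already contains {2, 5, 6}.
  Its 2×3 block (box 3) already contains {2, 3, 5}.
  The only value from 1–6 not eliminated is 1, so (3,2) = 1.

3,1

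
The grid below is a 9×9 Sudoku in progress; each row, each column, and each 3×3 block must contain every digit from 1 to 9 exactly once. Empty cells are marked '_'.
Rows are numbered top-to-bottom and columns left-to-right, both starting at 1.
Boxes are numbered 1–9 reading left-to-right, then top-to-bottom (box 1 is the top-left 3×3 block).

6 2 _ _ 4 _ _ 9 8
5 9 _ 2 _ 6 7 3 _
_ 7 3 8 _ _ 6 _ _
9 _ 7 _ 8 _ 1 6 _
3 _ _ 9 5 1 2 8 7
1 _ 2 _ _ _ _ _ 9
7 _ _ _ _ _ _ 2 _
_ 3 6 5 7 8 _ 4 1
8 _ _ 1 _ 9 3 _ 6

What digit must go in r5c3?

Row 5 already contains {1, 2, 3, 5, 7, 8, 9}.
Column 3 already contains {2, 3, 6, 7}.
Its 3×3 block (box 4) already contains {1, 2, 3, 7, 9}.
The only value from 1–9 not eliminated is 4, so r5c3 = 4.

4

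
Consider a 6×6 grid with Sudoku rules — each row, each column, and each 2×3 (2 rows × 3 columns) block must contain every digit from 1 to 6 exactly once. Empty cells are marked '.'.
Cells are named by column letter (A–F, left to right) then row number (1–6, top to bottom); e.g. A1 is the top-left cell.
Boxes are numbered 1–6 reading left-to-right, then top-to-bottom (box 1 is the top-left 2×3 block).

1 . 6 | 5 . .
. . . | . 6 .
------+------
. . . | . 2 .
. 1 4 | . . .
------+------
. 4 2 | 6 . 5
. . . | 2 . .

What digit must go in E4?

Cell E4 itself could take any of {3, 5} by direct elimination.
Consider where 5 can go in box 4.
D3 is out (column D already has a 5).
F3 is out (column F already has a 5).
D4 is out (column D already has a 5).
F4 is out (column F already has a 5).
So the only cell in box 4 that can hold 5 is E4.
Therefore E4 = 5.

5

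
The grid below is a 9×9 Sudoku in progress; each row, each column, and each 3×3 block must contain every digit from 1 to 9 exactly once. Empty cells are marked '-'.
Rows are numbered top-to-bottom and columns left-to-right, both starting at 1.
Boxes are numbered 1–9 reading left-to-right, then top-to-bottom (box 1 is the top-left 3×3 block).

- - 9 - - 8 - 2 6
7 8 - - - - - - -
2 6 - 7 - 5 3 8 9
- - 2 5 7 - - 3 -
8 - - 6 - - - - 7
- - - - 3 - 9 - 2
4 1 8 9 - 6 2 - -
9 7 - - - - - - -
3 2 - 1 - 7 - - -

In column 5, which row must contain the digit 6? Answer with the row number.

Consider where 6 can go in column 5.
r1c5 is out (row 1 already has a 6). r3c5 is out (row 3 already has a 6). r5c5 is out (row 5 already has a 6). r7c5 is out (row 7 already has a 6). The remaining empty cells in column 5 are similarly blocked.
So the only cell in column 5 that can hold 6 is r2c5.
That is row 2.

2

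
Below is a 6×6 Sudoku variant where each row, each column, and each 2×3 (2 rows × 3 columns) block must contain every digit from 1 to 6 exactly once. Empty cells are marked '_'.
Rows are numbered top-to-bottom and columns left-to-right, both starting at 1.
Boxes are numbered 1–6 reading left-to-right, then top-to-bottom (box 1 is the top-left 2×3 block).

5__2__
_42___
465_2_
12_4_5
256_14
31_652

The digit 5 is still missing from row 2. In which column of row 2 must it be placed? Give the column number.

4

Consider where 5 can go in row 2.
r2c1 is out (column 1 already has a 5).
r2c5 is out (column 5 already has a 5).
r2c6 is out (column 6 already has a 5).
So the only cell in row 2 that can hold 5 is r2c4.
That is column 4.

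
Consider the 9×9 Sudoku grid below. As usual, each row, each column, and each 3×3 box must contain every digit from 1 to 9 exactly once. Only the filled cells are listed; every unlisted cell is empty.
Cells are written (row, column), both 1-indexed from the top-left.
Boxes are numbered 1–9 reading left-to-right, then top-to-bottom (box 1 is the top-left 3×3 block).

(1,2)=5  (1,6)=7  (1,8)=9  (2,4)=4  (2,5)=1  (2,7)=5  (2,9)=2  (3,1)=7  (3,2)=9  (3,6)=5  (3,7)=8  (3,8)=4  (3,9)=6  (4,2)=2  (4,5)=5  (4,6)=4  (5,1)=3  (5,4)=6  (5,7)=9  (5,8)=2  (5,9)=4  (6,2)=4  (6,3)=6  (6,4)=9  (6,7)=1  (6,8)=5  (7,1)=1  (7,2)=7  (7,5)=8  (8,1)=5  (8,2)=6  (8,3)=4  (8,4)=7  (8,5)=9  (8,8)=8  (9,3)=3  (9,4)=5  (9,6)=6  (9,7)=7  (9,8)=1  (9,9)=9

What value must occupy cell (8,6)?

1

Cell (8,6) itself could take any of {1, 2, 3} by direct elimination.
Consider where 1 can go in box 8.
(7,4) is out (row 7 already has a 1).
(7,6) is out (row 7 already has a 1).
(9,5) is out (row 9 already has a 1).
So the only cell in box 8 that can hold 1 is (8,6).
Therefore (8,6) = 1.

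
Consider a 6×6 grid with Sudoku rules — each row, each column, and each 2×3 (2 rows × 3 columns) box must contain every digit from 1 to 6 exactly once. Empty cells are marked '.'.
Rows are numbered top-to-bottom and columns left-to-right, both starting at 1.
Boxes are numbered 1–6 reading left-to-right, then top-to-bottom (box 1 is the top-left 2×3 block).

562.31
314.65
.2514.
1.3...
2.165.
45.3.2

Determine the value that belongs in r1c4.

Row 1 already contains {1, 2, 3, 5, 6}.
Column 4 already contains {1, 3, 6}.
Its 2×3 block (box 2) already contains {1, 3, 5, 6}.
The only value from 1–6 not eliminated is 4, so r1c4 = 4.

4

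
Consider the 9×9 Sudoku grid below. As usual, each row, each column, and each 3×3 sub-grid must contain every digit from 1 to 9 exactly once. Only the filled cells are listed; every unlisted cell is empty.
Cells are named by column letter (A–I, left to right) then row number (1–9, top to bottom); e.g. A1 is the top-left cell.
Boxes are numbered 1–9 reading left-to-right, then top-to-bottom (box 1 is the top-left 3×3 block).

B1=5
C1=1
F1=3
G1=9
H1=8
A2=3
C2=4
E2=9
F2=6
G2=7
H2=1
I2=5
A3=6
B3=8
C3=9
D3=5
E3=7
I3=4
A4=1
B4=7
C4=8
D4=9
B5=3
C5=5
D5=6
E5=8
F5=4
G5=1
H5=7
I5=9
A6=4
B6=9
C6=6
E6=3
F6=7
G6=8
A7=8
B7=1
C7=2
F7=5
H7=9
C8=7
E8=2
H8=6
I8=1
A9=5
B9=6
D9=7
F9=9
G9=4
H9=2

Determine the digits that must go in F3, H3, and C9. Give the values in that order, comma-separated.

1,3,3

For F3:
  Consider where 1 can go in row 3.
  G3 is out (column G already has a 1).
  H3 is out (column H already has a 1).
  So the only cell in row 3 that can hold 1 is F3.
  So F3 = 1.
For H3:
  Row 3 already contains {4, 5, 6, 7, 8, 9}.
  Column H already contains {1, 2, 6, 7, 8, 9}.
  Its 3×3 block (box 3) already contains {1, 4, 5, 7, 8, 9}.
  The only value from 1–9 not eliminated is 3, so H3 = 3.
For C9:
  Row 9 already contains {2, 4, 5, 6, 7, 9}.
  Column C already contains {1, 2, 4, 5, 6, 7, 8, 9}.
  Its 3×3 block (box 7) already contains {1, 2, 5, 6, 7, 8}.
  The only value from 1–9 not eliminated is 3, so C9 = 3.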